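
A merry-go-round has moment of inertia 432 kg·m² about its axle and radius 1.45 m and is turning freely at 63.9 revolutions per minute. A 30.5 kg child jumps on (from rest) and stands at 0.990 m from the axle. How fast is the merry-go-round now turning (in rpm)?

The added mass arrives with no angular momentum about the axle, and any external torque about the axle is negligible, so the system's angular momentum is conserved.
Added inertia Σmr² = (30.5)(0.990)² = 29.89 kg·m²; I_f = 432.0 + 29.89 = 461.9 kg·m².
ω_f = I_p ω_i / I_f = (432.0)(63.9) / 461.9 = 59.76 rpm.

ω_f ≈ 59.8 rpm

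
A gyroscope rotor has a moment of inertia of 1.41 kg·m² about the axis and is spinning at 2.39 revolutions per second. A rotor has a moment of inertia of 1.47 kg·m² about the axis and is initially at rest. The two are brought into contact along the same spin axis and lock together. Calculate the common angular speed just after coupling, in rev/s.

|ω_f| ≈ 1.17 rev/s

No external torque acts about the common axis, so total angular momentum is conserved.
Taking A's sense as positive: L = (1.410)(2.39) = 3.370 kg·m²·rev/s.
Combined I = 1.410 + 1.470 = 2.880 kg·m².
ω_f = L / I = 3.370 / 2.880 = 1.170 rev/s.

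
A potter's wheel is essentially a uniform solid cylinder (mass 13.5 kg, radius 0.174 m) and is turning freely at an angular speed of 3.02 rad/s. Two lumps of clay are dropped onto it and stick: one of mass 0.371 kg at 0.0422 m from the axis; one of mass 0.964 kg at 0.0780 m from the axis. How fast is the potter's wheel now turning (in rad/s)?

No external torque acts about the axis; L_before = L_after.
I_p = ½(13.5)(0.174)² = 0.2044 kg·m².
Added inertia Σmr² = (0.371)(0.0422)² + (0.964)(0.0780)² = 0.006526 kg·m²; I_f = 0.2044 + 0.006526 = 0.2109 kg·m².
ω_f = I_p ω_i / I_f = (0.2044)(3.02) / 0.2109 = 2.927 rad/s.

ω_f ≈ 2.93 rad/s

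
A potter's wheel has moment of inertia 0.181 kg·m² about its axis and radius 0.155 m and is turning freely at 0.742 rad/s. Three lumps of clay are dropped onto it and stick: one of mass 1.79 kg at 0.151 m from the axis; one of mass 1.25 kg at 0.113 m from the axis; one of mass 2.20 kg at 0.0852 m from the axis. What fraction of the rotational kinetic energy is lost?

fraction ≈ 0.287

No external torque acts about the axis; L_before = L_after.
Added inertia Σmr² = (1.79)(0.151)² + (1.25)(0.113)² + (2.20)(0.0852)² = 0.07274 kg·m²; I_f = 0.1810 + 0.07274 = 0.2537 kg·m².
ω_f = I_p ω_i / I_f = (0.1810)(0.742) / 0.2537 = 0.5293 rad/s.
KE_i = ½(0.1810)(0.7420 rad/s)² = 0.04983 J; KE_f = ½(0.2537)(0.5293)² = 0.03554 J.
Fraction lost = 0.2867.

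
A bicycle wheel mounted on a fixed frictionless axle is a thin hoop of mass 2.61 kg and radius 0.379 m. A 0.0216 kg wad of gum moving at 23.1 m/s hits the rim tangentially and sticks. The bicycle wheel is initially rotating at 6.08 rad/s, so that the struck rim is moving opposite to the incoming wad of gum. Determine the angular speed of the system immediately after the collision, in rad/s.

|ω_f| ≈ 5.53 rad/s

About the axle the impulsive forces during the collision are internal, so angular momentum about that axis is conserved.
I_p = (2.61)(0.379)² = 0.3749 kg·m². Taking the sense of the wad of gum's angular momentum as positive, L_{wad} = m v R = (0.0216)(23.1)(0.379) = 0.1891 kg·m²/s.
L_i = −I_p ω_p + m v R = −(0.3749)(6.08) + 0.1891 = -2.090 kg·m²/s.
After sticking, I_f = I_p + m R² = 0.3749 + (0.0216)(0.379)² = 0.3780 kg·m².
ω_f = L_i / I_f = -2.090 / 0.3780 = -5.530 rad/s.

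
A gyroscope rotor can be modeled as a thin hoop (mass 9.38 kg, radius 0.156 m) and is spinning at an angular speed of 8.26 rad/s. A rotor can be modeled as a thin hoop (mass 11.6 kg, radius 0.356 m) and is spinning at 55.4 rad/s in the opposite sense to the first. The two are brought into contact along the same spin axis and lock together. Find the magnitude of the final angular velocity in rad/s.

No external torque acts about the common axis, so total angular momentum is conserved.
Moments of inertia: I_A = (9.38)(0.156)² = 0.2283 kg·m²; I_B = (11.6)(0.356)² = 1.470 kg·m².
Taking A's sense as positive: L = (0.2283)(8.26) − (1.470)(55.4) = -79.56 kg·m²·rad/s.
Combined I = 0.2283 + 1.470 = 1.698 kg·m².
ω_f = L / I = -79.56 / 1.698 = -46.84 rad/s.

|ω_f| ≈ 46.8 rad/s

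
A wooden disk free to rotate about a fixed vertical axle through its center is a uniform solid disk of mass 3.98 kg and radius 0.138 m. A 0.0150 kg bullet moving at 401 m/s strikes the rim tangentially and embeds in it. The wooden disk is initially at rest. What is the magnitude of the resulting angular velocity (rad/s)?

The axle reaction passes through the axle and exerts no torque about it; angular momentum about the axle is conserved through the impact.
I_p = ½(3.98)(0.138)² = 0.03790 kg·m². Taking the sense of the bullet's angular momentum as positive, L_{bullet} = m v R = (0.0150)(401)(0.138) = 0.8301 kg·m²/s.
L_i = 0 + 0.8301 = 0.8301 kg·m²/s.
After sticking, I_f = I_p + m R² = 0.03790 + (0.0150)(0.138)² = 0.03818 kg·m².
ω_f = L_i / I_f = 0.8301 / 0.03818 = 21.74 rad/s.

|ω_f| ≈ 21.7 rad/s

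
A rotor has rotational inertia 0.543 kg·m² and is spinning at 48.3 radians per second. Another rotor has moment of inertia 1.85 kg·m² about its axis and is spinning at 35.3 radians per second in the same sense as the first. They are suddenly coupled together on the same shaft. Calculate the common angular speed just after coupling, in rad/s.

|ω_f| ≈ 38.2 rad/s

The coupling torques are internal; angular momentum about the shared axis is conserved.
Taking A's sense as positive: L = (0.5430)(48.3) + (1.850)(35.3) = 91.53 kg·m²·rad/s.
Combined I = 0.5430 + 1.850 = 2.393 kg·m².
ω_f = L / I = 91.53 / 2.393 = 38.25 rad/s.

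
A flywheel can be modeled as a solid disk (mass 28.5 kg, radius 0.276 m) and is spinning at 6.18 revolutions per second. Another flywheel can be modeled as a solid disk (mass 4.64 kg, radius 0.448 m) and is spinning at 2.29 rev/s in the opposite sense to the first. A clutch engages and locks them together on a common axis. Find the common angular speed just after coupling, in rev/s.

|ω_f| ≈ 3.64 rev/s

No external torque acts about the common axis, so total angular momentum is conserved.
Moments of inertia: I_A = ½(28.5)(0.276)² = 1.086 kg·m²; I_B = ½(4.64)(0.448)² = 0.4656 kg·m².
Taking A's sense as positive: L = (1.086)(6.18) − (0.4656)(2.29) = 5.642 kg·m²·rev/s.
Combined I = 1.086 + 0.4656 = 1.551 kg·m².
ω_f = L / I = 5.642 / 1.551 = 3.637 rev/s.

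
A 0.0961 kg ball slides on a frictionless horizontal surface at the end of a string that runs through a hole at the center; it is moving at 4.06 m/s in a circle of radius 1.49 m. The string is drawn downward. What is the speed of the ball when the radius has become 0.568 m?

Central (radial) force ⇒ zero torque about the center ⇒ m v r is constant.
v₂ = v₁ r₁ / r₂ = (4.06)(1.49) / (0.568) = 10.65 m/s.

v₂ ≈ 10.7 m/s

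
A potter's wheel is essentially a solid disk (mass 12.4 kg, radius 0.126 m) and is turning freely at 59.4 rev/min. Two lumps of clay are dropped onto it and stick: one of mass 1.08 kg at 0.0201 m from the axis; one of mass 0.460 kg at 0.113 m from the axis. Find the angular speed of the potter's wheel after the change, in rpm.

The added mass arrives with no angular momentum about the axis, and any external torque about the axis is negligible, so the system's angular momentum is conserved.
I_p = ½(12.4)(0.126)² = 0.09843 kg·m².
Added inertia Σmr² = (1.08)(0.0201)² + (0.460)(0.113)² = 0.006310 kg·m²; I_f = 0.09843 + 0.006310 = 0.1047 kg·m².
ω_f = I_p ω_i / I_f = (0.09843)(59.4) / 0.1047 = 55.82 rpm.

ω_f ≈ 55.8 rpm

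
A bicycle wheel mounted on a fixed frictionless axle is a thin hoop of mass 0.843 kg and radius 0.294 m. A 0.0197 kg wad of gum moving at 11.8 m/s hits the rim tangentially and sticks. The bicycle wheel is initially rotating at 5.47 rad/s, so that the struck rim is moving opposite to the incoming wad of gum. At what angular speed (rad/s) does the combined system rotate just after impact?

About the axle the impulsive forces during the collision are internal, so angular momentum about that axis is conserved.
I_p = (0.843)(0.294)² = 0.07287 kg·m². Taking the sense of the wad of gum's angular momentum as positive, L_{wad} = m v R = (0.0197)(11.8)(0.294) = 0.06834 kg·m²/s.
L_i = −I_p ω_p + m v R = −(0.07287)(5.47) + 0.06834 = -0.3302 kg·m²/s.
After sticking, I_f = I_p + m R² = 0.07287 + (0.0197)(0.294)² = 0.07457 kg·m².
ω_f = L_i / I_f = -0.3302 / 0.07457 = -4.429 rad/s.

|ω_f| ≈ 4.43 rad/s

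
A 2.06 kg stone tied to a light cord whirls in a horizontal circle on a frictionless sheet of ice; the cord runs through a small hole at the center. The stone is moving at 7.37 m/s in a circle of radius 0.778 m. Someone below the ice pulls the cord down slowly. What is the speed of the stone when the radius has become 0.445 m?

v₂ ≈ 12.9 m/s

Central (radial) force ⇒ zero torque about the center ⇒ m v r is constant.
v₂ = v₁ r₁ / r₂ = (7.37)(0.778) / (0.445) = 12.89 m/s.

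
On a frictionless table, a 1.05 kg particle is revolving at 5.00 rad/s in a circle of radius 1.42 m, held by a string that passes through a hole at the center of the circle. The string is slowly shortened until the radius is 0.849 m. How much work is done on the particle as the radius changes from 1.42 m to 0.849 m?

No torque about the axis ⇒ m r₁² ω₁ = m r₂² ω₂.
ω₂ = ω₁ (r₁/r₂)² = (5.00)(1.42/0.849)² = 13.99 rad/s.
W = ΔKE = ½m(v₂² − v₁²) = 47.57 J.

W ≈ 47.6 J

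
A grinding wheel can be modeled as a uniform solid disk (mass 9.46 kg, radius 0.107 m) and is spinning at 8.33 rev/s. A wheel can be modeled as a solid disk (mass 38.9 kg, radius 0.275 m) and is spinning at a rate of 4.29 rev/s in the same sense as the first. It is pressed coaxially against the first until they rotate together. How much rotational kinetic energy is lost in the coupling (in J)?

No external torque acts about the common axis, so total angular momentum is conserved.
Moments of inertia: I_A = ½(9.46)(0.107)² = 0.05415 kg·m²; I_B = ½(38.9)(0.275)² = 1.471 kg·m².
Taking A's sense as positive: L = (0.05415)(8.33) + (1.471)(4.29) = 6.761 kg·m²·rev/s.
Combined I = 0.05415 + 1.471 = 1.525 kg·m².
ω_f = L / I = 6.761 / 1.525 = 4.433 rev/s.
KE_i = ½ΣIω² = 608.5 J; KE_f = ½(1.525)(27.86)² = 591.7 J.

ΔKE lost ≈ 16.8 J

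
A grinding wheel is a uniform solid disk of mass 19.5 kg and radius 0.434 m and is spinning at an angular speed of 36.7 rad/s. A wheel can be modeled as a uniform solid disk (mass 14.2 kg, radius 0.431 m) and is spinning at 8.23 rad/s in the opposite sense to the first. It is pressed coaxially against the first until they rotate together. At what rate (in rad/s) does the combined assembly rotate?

No external torque acts about the common axis, so total angular momentum is conserved.
Moments of inertia: I_A = ½(19.5)(0.434)² = 1.836 kg·m²; I_B = ½(14.2)(0.431)² = 1.319 kg·m².
Taking A's sense as positive: L = (1.836)(36.7) − (1.319)(8.23) = 56.54 kg·m²·rad/s.
Combined I = 1.836 + 1.319 = 3.155 kg·m².
ω_f = L / I = 56.54 / 3.155 = 17.92 rad/s.

|ω_f| ≈ 17.9 rad/s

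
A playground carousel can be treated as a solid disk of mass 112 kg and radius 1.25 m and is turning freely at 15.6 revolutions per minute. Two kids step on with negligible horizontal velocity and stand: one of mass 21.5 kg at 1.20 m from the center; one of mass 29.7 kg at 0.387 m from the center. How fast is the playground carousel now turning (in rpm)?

ω_f ≈ 11.1 rpm

No external torque acts about the center; L_before = L_after.
I_p = ½(112)(1.25)² = 87.50 kg·m².
Added inertia Σmr² = (21.5)(1.20)² + (29.7)(0.387)² = 35.41 kg·m²; I_f = 87.50 + 35.41 = 122.9 kg·m².
ω_f = I_p ω_i / I_f = (87.50)(15.6) / 122.9 = 11.11 rpm.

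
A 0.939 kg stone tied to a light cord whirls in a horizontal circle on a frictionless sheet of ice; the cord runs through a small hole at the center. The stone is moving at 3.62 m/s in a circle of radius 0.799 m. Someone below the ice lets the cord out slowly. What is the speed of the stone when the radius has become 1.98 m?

v₂ ≈ 1.46 m/s

Central (radial) force ⇒ zero torque about the center ⇒ m v r is constant.
v₂ = v₁ r₁ / r₂ = (3.62)(0.799) / (1.98) = 1.461 m/s.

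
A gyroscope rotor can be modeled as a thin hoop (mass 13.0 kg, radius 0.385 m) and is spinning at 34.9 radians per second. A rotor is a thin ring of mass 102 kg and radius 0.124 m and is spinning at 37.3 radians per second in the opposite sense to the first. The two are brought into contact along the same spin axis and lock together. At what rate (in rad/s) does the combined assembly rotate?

No external torque acts about the common axis, so total angular momentum is conserved.
Moments of inertia: I_A = (13.0)(0.385)² = 1.927 kg·m²; I_B = (102)(0.124)² = 1.568 kg·m².
Taking A's sense as positive: L = (1.927)(34.9) − (1.568)(37.3) = 8.750 kg·m²·rad/s.
Combined I = 1.927 + 1.568 = 3.495 kg·m².
ω_f = L / I = 8.750 / 3.495 = 2.503 rad/s.

|ω_f| ≈ 2.50 rad/s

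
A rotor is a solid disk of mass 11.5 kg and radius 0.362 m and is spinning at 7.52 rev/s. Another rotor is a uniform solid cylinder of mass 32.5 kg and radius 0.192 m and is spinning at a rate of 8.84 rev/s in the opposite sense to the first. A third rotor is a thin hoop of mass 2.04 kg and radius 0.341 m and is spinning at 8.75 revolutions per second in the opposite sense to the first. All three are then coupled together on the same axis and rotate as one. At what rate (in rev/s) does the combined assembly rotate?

No external torque acts about the common axis, so total angular momentum is conserved.
Moments of inertia: I_A = ½(11.5)(0.362)² = 0.7535 kg·m²; I_B = ½(32.5)(0.192)² = 0.5990 kg·m²; I_C = (2.04)(0.341)² = 0.2372 kg·m².
Taking A's sense as positive: L = (0.7535)(7.52) − (0.5990)(8.84) − (0.2372)(8.75) = -1.705 kg·m²·rev/s.
Combined I = 0.7535 + 0.5990 + 0.2372 = 1.590 kg·m².
ω_f = L / I = -1.705 / 1.590 = -1.072 rev/s.

|ω_f| ≈ 1.07 rev/s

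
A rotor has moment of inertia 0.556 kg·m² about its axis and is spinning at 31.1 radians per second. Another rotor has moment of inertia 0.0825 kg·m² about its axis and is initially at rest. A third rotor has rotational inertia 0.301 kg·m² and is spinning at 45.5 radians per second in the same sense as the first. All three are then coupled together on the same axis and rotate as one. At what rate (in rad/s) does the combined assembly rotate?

The coupling torques are internal; angular momentum about the shared axis is conserved.
Taking A's sense as positive: L = (0.5560)(31.1) + (0.3010)(45.5) = 30.99 kg·m²·rad/s.
Combined I = 0.5560 + 0.08250 + 0.3010 = 0.9395 kg·m².
ω_f = L / I = 30.99 / 0.9395 = 32.98 rad/s.

|ω_f| ≈ 33.0 rad/s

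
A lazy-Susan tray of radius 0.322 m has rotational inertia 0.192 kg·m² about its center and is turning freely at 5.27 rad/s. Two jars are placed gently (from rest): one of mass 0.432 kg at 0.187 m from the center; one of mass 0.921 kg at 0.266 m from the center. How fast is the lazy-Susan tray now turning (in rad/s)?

No external torque acts about the center; L_before = L_after.
Added inertia Σmr² = (0.432)(0.187)² + (0.921)(0.266)² = 0.08027 kg·m²; I_f = 0.1920 + 0.08027 = 0.2723 kg·m².
ω_f = I_p ω_i / I_f = (0.1920)(5.27) / 0.2723 = 3.716 rad/s.

ω_f ≈ 3.72 rad/s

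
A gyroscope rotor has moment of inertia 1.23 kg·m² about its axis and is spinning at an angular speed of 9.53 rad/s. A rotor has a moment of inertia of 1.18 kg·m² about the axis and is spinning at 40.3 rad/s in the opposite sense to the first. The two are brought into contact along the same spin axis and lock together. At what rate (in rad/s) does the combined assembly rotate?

No external torque acts about the common axis, so total angular momentum is conserved.
Taking A's sense as positive: L = (1.230)(9.53) − (1.180)(40.3) = -35.83 kg·m²·rad/s.
Combined I = 1.230 + 1.180 = 2.410 kg·m².
ω_f = L / I = -35.83 / 2.410 = -14.87 rad/s.

|ω_f| ≈ 14.9 rad/s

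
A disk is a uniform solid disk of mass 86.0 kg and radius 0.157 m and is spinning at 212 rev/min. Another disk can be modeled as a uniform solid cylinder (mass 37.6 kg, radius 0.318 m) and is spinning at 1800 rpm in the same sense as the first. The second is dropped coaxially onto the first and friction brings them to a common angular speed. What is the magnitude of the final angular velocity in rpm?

|ω_f| ≈ 1230 rpm

The coupling torques are internal; angular momentum about the shared axis is conserved.
Moments of inertia: I_A = ½(86.0)(0.157)² = 1.060 kg·m²; I_B = ½(37.6)(0.318)² = 1.901 kg·m².
Taking A's sense as positive: L = (1.060)(212) + (1.901)(1800) = 3647 kg·m²·rpm.
Combined I = 1.060 + 1.901 = 2.961 kg·m².
ω_f = L / I = 3647 / 2.961 = 1232 rpm.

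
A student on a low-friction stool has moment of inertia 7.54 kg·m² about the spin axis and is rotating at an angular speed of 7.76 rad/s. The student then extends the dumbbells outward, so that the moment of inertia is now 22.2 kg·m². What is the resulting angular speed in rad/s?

ω₂ ≈ 2.64 rad/s

With no external torque about the axis, L is conserved: I₁ω₁ = I₂ω₂.
ω₂ = I₁ω₁ / I₂ = (7.540)(7.76 rad/s) / (22.20) = 2.636 rad/s.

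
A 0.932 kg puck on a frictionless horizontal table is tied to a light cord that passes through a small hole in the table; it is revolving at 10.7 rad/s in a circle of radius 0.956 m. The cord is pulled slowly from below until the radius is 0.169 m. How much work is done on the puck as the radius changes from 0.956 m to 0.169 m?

No torque about the axis ⇒ m r₁² ω₁ = m r₂² ω₂.
ω₂ = ω₁ (r₁/r₂)² = (10.7)(0.956/0.169)² = 342.4 rad/s.
W = ΔKE = ½m(v₂² − v₁²) = 1512 J.

W ≈ 1510 J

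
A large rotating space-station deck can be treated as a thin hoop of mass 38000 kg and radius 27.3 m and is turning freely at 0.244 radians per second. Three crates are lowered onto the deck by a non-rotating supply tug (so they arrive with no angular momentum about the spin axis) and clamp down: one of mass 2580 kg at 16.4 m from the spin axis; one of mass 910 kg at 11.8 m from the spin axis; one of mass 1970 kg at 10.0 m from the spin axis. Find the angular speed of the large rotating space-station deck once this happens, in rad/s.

ω_f ≈ 0.236 rad/s

No external torque acts about the spin axis; L_before = L_after.
I_p = (38000)(27.3)² = 2.832e+07 kg·m².
Added inertia Σmr² = (2580)(16.4)² + (910)(11.8)² + (1970)(10.0)² = 1.018e+06 kg·m²; I_f = 2.832e+07 + 1.018e+06 = 2.934e+07 kg·m².
ω_f = I_p ω_i / I_f = (2.832e+07)(0.244) / 2.934e+07 = 0.2355 rad/s.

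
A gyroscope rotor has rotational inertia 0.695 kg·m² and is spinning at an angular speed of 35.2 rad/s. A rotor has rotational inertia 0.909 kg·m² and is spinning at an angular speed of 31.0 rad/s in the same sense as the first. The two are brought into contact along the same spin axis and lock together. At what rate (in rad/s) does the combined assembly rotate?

The coupling torques are internal; angular momentum about the shared axis is conserved.
Taking A's sense as positive: L = (0.6950)(35.2) + (0.9090)(31.0) = 52.64 kg·m²·rad/s.
Combined I = 0.6950 + 0.9090 = 1.604 kg·m².
ω_f = L / I = 52.64 / 1.604 = 32.82 rad/s.

|ω_f| ≈ 32.8 rad/s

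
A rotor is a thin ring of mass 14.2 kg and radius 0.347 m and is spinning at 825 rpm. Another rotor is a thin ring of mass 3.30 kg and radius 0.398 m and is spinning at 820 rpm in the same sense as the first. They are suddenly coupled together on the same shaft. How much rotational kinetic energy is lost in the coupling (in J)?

ΔKE lost ≈ 0.0549 J

No external torque acts about the common axis, so total angular momentum is conserved.
Moments of inertia: I_A = (14.2)(0.347)² = 1.710 kg·m²; I_B = (3.30)(0.398)² = 0.5227 kg·m².
Taking A's sense as positive: L = (1.710)(825) + (0.5227)(820) = 1839 kg·m²·rpm.
Combined I = 1.710 + 0.5227 = 2.233 kg·m².
ω_f = L / I = 1839 / 2.233 = 823.8 rpm.
KE_i = ½ΣIω² = 8308 J; KE_f = ½(2.233)(86.27)² = 8308 J.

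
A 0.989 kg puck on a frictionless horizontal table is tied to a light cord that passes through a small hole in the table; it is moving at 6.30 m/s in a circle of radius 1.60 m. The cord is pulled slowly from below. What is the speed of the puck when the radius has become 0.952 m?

Central (radial) force ⇒ zero torque about the center ⇒ m v r is constant.
v₂ = v₁ r₁ / r₂ = (6.30)(1.60) / (0.952) = 10.59 m/s.

v₂ ≈ 10.6 m/s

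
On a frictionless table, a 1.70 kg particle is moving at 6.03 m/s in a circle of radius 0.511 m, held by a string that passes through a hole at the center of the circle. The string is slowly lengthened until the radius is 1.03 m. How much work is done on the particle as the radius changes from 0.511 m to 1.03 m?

The only horizontal force on the mass is along the cord (radial), so it exerts no torque about the hole and angular momentum m v r is conserved.
v₂ = v₁ r₁ / r₂ = (6.03)(0.511) / (1.03) = 2.992 m/s.
W = ΔKE = ½m(v₂² − v₁²) = -23.30 J.

W ≈ -23.3 J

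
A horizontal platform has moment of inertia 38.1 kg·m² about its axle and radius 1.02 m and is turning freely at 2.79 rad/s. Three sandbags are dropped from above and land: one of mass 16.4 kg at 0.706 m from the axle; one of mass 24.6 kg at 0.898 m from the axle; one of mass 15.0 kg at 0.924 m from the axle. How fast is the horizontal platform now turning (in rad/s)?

ω_f ≈ 1.35 rad/s

The added mass arrives with no angular momentum about the axle, and any external torque about the axle is negligible, so the system's angular momentum is conserved.
Added inertia Σmr² = (16.4)(0.706)² + (24.6)(0.898)² + (15.0)(0.924)² = 40.82 kg·m²; I_f = 38.10 + 40.82 = 78.92 kg·m².
ω_f = I_p ω_i / I_f = (38.10)(2.79) / 78.92 = 1.347 rad/s.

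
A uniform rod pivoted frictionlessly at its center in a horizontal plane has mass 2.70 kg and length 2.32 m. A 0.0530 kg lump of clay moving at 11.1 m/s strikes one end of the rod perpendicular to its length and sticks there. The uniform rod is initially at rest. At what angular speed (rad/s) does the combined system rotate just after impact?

The axle reaction passes through the pivot and exerts no torque about it; angular momentum about the pivot is conserved through the impact.
I_p = (1/12)(2.70)(2.32)² = 1.211 kg·m². Taking the sense of the lump of clay's angular momentum as positive, L_{lump} = m v R = (0.0530)(11.1)(2.32/2) = 0.6824 kg·m²/s.
L_i = 0 + 0.6824 = 0.6824 kg·m²/s.
After sticking, I_f = I_p + m R² = 1.211 + (0.0530)(2.32/2)² = 1.282 kg·m².
ω_f = L_i / I_f = 0.6824 / 1.282 = 0.5322 rad/s.

|ω_f| ≈ 0.532 rad/s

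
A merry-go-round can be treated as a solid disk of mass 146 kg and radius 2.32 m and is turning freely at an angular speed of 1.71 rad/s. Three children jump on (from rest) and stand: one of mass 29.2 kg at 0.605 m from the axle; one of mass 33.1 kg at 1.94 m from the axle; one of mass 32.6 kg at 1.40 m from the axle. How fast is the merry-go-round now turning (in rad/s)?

ω_f ≈ 1.13 rad/s

No external torque acts about the axle; L_before = L_after.
I_p = ½(146)(2.32)² = 392.9 kg·m².
Added inertia Σmr² = (29.2)(0.605)² + (33.1)(1.94)² + (32.6)(1.40)² = 199.2 kg·m²; I_f = 392.9 + 199.2 = 592.1 kg·m².
ω_f = I_p ω_i / I_f = (392.9)(1.71) / 592.1 = 1.135 rad/s.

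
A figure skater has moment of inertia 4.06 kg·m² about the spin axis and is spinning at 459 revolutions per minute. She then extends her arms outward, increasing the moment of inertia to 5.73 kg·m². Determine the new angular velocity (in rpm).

With no external torque about the axis, L is conserved: I₁ω₁ = I₂ω₂.
ω₂ = I₁ω₁ / I₂ = (4.060)(459 rpm) / (5.730) = 325.2 rpm.

ω₂ ≈ 325 rpm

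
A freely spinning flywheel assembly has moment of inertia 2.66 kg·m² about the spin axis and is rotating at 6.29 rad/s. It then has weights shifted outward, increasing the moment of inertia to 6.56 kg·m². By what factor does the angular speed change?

Angular momentum about the spin axis is conserved since the torque about it is zero.
ω₂/ω₁ = I₁/I₂ = 2.660 / 6.560 = 0.4055.

ω₂/ω₁ ≈ 0.405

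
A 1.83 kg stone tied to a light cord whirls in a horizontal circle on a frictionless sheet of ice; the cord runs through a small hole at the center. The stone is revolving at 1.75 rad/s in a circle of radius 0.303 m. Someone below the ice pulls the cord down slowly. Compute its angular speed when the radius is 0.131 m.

No torque about the axis ⇒ m r₁² ω₁ = m r₂² ω₂.
ω₂ = ω₁ (r₁/r₂)² = (1.75)(0.303/0.131)² = 9.362 rad/s.

ω₂ ≈ 9.36 rad/s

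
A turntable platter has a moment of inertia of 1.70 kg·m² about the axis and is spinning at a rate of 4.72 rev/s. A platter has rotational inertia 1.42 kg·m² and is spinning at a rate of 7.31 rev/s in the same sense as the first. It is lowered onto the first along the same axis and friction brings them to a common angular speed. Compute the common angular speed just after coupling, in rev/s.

|ω_f| ≈ 5.90 rev/s

The coupling torques are internal; angular momentum about the shared axis is conserved.
Taking A's sense as positive: L = (1.700)(4.72) + (1.420)(7.31) = 18.40 kg·m²·rev/s.
Combined I = 1.700 + 1.420 = 3.120 kg·m².
ω_f = L / I = 18.40 / 3.120 = 5.899 rev/s.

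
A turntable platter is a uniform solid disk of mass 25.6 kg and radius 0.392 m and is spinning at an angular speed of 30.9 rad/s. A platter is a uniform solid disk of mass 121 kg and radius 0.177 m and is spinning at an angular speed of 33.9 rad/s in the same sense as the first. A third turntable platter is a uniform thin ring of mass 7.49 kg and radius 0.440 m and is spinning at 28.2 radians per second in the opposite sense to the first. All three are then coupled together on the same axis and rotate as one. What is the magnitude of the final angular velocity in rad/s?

|ω_f| ≈ 15.8 rad/s

The coupling torques are internal; angular momentum about the shared axis is conserved.
Moments of inertia: I_A = ½(25.6)(0.392)² = 1.967 kg·m²; I_B = ½(121)(0.177)² = 1.895 kg·m²; I_C = (7.49)(0.440)² = 1.450 kg·m².
Taking A's sense as positive: L = (1.967)(30.9) + (1.895)(33.9) − (1.450)(28.2) = 84.14 kg·m²·rad/s.
Combined I = 1.967 + 1.895 + 1.450 = 5.312 kg·m².
ω_f = L / I = 84.14 / 5.312 = 15.84 rad/s.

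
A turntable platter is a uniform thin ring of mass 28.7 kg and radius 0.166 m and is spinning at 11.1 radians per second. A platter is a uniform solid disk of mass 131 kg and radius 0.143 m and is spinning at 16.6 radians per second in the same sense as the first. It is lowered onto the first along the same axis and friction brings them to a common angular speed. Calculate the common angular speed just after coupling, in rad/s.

No external torque acts about the common axis, so total angular momentum is conserved.
Moments of inertia: I_A = (28.7)(0.166)² = 0.7909 kg·m²; I_B = ½(131)(0.143)² = 1.339 kg·m².
Taking A's sense as positive: L = (0.7909)(11.1) + (1.339)(16.6) = 31.01 kg·m²·rad/s.
Combined I = 0.7909 + 1.339 = 2.130 kg·m².
ω_f = L / I = 31.01 / 2.130 = 14.56 rad/s.

|ω_f| ≈ 14.6 rad/s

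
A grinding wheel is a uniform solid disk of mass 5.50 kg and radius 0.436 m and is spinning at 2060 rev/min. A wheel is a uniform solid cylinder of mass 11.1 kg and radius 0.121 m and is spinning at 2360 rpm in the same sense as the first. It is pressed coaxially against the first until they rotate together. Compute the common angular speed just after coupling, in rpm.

|ω_f| ≈ 2100 rpm

The coupling torques are internal; angular momentum about the shared axis is conserved.
Moments of inertia: I_A = ½(5.50)(0.436)² = 0.5228 kg·m²; I_B = ½(11.1)(0.121)² = 0.08126 kg·m².
Taking A's sense as positive: L = (0.5228)(2060) + (0.08126)(2360) = 1269 kg·m²·rpm.
Combined I = 0.5228 + 0.08126 = 0.6040 kg·m².
ω_f = L / I = 1269 / 0.6040 = 2100 rpm.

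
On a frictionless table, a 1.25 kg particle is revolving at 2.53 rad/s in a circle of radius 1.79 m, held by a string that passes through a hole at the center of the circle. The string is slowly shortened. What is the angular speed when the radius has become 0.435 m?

ω₂ ≈ 42.8 rad/s

The constraining force is radial, so m r² ω about the center is conserved.
ω₂ = ω₁ (r₁/r₂)² = (2.53)(1.79/0.435)² = 42.84 rad/s.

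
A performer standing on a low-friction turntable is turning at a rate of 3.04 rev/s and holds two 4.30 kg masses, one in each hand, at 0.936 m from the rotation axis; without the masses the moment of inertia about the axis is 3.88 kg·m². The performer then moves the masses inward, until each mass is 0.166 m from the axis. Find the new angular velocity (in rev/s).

No external torque acts about the spin axis, so angular momentum is conserved.
I₁ = 3.88 + 2(4.30)(0.936)² = 11.41 kg·m²; I₂ = 3.88 + 2(4.30)(0.166)² = 4.117 kg·m².
ω₂ = I₁ω₁ / I₂ = (11.41)(3.04 rev/s) / (4.117) = 8.428 rev/s.

ω₂ ≈ 8.43 rev/s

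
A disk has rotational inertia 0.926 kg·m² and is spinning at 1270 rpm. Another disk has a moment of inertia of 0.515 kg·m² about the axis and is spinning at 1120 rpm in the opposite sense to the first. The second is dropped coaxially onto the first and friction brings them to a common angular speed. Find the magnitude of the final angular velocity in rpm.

|ω_f| ≈ 416 rpm

No external torque acts about the common axis, so total angular momentum is conserved.
Taking A's sense as positive: L = (0.9260)(1270) − (0.5150)(1120) = 599.2 kg·m²·rpm.
Combined I = 0.9260 + 0.5150 = 1.441 kg·m².
ω_f = L / I = 599.2 / 1.441 = 415.8 rpm.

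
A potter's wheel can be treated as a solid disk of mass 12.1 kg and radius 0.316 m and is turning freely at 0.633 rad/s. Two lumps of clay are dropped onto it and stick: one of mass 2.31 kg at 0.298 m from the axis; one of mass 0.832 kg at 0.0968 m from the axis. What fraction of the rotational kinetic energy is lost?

No external torque acts about the axis; L_before = L_after.
I_p = ½(12.1)(0.316)² = 0.6041 kg·m².
Added inertia Σmr² = (2.31)(0.298)² + (0.832)(0.0968)² = 0.2129 kg·m²; I_f = 0.6041 + 0.2129 = 0.8171 kg·m².
ω_f = I_p ω_i / I_f = (0.6041)(0.633) / 0.8171 = 0.4680 rad/s.
KE_i = ½(0.6041)(0.6330 rad/s)² = 0.1210 J; KE_f = ½(0.8171)(0.4680)² = 0.08949 J.
Fraction lost = 0.2606.

fraction ≈ 0.261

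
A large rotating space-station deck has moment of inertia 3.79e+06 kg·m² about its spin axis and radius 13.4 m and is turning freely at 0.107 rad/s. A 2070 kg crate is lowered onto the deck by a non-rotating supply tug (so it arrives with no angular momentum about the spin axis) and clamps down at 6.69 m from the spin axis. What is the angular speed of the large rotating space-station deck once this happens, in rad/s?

The added mass arrives with no angular momentum about the spin axis, and any external torque about the spin axis is negligible, so the system's angular momentum is conserved.
Added inertia Σmr² = (2070)(6.69)² = 92650 kg·m²; I_f = 3.790e+06 + 92650 = 3.883e+06 kg·m².
ω_f = I_p ω_i / I_f = (3.790e+06)(0.107) / 3.883e+06 = 0.1044 rad/s.

ω_f ≈ 0.104 rad/s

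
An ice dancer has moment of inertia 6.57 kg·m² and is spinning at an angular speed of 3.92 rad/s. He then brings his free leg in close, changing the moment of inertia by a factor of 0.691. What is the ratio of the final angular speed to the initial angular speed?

With no external torque about the axis, L is conserved: I₁ω₁ = I₂ω₂.
I₂ = 0.691 × 6.57 = 4.540 kg·m².
ω₂/ω₁ = I₁/I₂ = 6.570 / 4.540 = 1.447.

ω₂/ω₁ ≈ 1.45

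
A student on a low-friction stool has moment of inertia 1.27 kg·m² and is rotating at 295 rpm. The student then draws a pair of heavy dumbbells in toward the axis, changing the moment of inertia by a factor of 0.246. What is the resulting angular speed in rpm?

With no external torque about the axis, L is conserved: I₁ω₁ = I₂ω₂.
I₂ = 0.246 × 1.27 = 0.3124 kg·m².
ω₂ = I₁ω₁ / I₂ = (1.270)(295 rpm) / (0.3124) = 1199 rpm.

ω₂ ≈ 1200 rpm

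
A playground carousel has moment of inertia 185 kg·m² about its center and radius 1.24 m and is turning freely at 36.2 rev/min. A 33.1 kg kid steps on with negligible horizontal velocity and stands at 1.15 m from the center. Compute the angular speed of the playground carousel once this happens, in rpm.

No external torque acts about the center; L_before = L_after.
Added inertia Σmr² = (33.1)(1.15)² = 43.77 kg·m²; I_f = 185.0 + 43.77 = 228.8 kg·m².
ω_f = I_p ω_i / I_f = (185.0)(36.2) / 228.8 = 29.27 rpm.

ω_f ≈ 29.3 rpm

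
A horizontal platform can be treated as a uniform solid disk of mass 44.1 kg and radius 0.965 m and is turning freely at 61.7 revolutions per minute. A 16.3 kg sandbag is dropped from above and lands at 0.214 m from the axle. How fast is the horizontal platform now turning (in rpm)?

ω_f ≈ 59.5 rpm

No external torque acts about the axle; L_before = L_after.
I_p = ½(44.1)(0.965)² = 20.53 kg·m².
Added inertia Σmr² = (16.3)(0.214)² = 0.7465 kg·m²; I_f = 20.53 + 0.7465 = 21.28 kg·m².
ω_f = I_p ω_i / I_f = (20.53)(61.7) / 21.28 = 59.54 rpm.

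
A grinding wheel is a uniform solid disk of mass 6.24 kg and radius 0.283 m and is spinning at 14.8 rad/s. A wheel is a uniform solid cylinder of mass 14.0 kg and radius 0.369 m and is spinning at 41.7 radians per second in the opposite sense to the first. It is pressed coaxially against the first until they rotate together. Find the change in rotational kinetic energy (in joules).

ΔKE ≈ -316 J

The coupling torques are internal; angular momentum about the shared axis is conserved.
Moments of inertia: I_A = ½(6.24)(0.283)² = 0.2499 kg·m²; I_B = ½(14.0)(0.369)² = 0.9531 kg·m².
Taking A's sense as positive: L = (0.2499)(14.8) − (0.9531)(41.7) = -36.05 kg·m²·rad/s.
Combined I = 0.2499 + 0.9531 = 1.203 kg·m².
ω_f = L / I = -36.05 / 1.203 = -29.96 rad/s.
KE_i = ½ΣIω² = 856.1 J; KE_f = ½(1.203)(29.96)² = 540.1 J.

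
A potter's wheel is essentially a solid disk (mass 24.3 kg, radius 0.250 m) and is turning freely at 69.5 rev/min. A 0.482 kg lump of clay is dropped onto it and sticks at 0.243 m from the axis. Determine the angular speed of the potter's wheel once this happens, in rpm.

The added mass arrives with no angular momentum about the axis, and any external torque about the axis is negligible, so the system's angular momentum is conserved.
I_p = ½(24.3)(0.250)² = 0.7594 kg·m².
Added inertia Σmr² = (0.482)(0.243)² = 0.02846 kg·m²; I_f = 0.7594 + 0.02846 = 0.7878 kg·m².
ω_f = I_p ω_i / I_f = (0.7594)(69.5) / 0.7878 = 66.99 rpm.

ω_f ≈ 67.0 rpm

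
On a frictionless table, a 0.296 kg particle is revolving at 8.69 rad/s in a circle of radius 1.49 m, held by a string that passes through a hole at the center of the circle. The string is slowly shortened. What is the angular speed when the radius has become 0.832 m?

ω₂ ≈ 27.9 rad/s

The constraining force is radial, so m r² ω about the center is conserved.
ω₂ = ω₁ (r₁/r₂)² = (8.69)(1.49/0.832)² = 27.87 rad/s.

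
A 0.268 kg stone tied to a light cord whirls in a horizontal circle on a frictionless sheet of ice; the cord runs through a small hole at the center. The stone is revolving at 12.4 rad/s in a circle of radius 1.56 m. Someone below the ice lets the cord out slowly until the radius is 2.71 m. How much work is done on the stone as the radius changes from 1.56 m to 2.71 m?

No torque about the axis ⇒ m r₁² ω₁ = m r₂² ω₂.
ω₂ = ω₁ (r₁/r₂)² = (12.4)(1.56/2.71)² = 4.109 rad/s.
W = ΔKE = ½m(v₂² − v₁²) = -33.53 J.

W ≈ -33.5 J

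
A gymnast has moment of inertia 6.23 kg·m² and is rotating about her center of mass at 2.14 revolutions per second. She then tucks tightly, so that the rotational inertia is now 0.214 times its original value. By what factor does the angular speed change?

No external torque acts about the spin axis, so angular momentum is conserved.
I₂ = 0.214 × 6.23 = 1.333 kg·m².
ω₂/ω₁ = I₁/I₂ = 6.230 / 1.333 = 4.673.

ω₂/ω₁ ≈ 4.67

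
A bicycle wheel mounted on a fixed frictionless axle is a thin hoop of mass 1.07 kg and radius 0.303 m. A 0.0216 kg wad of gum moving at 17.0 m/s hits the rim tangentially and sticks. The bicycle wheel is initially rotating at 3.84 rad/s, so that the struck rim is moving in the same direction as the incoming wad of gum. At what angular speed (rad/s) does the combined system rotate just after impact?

|ω_f| ≈ 4.87 rad/s

About the axle the impulsive forces during the collision are internal, so angular momentum about that axis is conserved.
I_p = (1.07)(0.303)² = 0.09824 kg·m². Taking the sense of the wad of gum's angular momentum as positive, L_{wad} = m v R = (0.0216)(17.0)(0.303) = 0.1113 kg·m²/s.
L_i = +I_p ω_p + m v R = +(0.09824)(3.84) + 0.1113 = 0.4885 kg·m²/s.
After sticking, I_f = I_p + m R² = 0.09824 + (0.0216)(0.303)² = 0.1002 kg·m².
ω_f = L_i / I_f = 0.4885 / 0.1002 = 4.874 rad/s.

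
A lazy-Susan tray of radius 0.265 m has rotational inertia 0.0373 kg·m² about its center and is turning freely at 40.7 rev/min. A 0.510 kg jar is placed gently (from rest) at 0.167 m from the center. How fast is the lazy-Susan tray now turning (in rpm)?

No external torque acts about the center; L_before = L_after.
Added inertia Σmr² = (0.510)(0.167)² = 0.01422 kg·m²; I_f = 0.03730 + 0.01422 = 0.05152 kg·m².
ω_f = I_p ω_i / I_f = (0.03730)(40.7) / 0.05152 = 29.46 rpm.

ω_f ≈ 29.5 rpm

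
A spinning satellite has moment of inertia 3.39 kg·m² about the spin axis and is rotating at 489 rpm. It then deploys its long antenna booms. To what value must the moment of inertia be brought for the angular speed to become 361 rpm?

Angular momentum about the spin axis is conserved since the torque about it is zero.
I₂ = I₁ω₁ / ω₂ = (3.39)(489) / (361) = 4.592 kg·m².

I₂ ≈ 4.59 kg·m²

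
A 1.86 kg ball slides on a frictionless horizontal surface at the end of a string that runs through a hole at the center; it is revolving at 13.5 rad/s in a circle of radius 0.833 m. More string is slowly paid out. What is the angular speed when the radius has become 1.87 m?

ω₂ ≈ 2.68 rad/s

The constraining force is radial, so m r² ω about the center is conserved.
ω₂ = ω₁ (r₁/r₂)² = (13.5)(0.833/1.87)² = 2.679 rad/s.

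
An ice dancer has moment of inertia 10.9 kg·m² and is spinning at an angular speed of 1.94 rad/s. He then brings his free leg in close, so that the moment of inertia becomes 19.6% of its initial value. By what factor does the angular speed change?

ω₂/ω₁ ≈ 5.10

With no external torque about the axis, L is conserved: I₁ω₁ = I₂ω₂.
I₂ = 0.196 × 10.9 = 2.136 kg·m².
ω₂/ω₁ = I₁/I₂ = 10.90 / 2.136 = 5.102.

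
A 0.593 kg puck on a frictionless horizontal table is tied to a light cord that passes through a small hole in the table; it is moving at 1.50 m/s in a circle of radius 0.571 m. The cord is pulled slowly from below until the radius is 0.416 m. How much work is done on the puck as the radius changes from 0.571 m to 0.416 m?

W ≈ 0.590 J

Central (radial) force ⇒ zero torque about the center ⇒ m v r is constant.
v₂ = v₁ r₁ / r₂ = (1.50)(0.571) / (0.416) = 2.059 m/s.
W = ΔKE = ½m(v₂² − v₁²) = 0.5898 J.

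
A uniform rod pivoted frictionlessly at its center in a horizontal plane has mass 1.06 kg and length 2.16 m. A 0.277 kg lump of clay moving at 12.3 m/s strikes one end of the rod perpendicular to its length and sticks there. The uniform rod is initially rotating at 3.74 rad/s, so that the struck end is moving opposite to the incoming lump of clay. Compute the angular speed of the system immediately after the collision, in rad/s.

|ω_f| ≈ 2.91 rad/s

About the pivot the impulsive forces during the collision are internal, so angular momentum about that axis is conserved.
I_p = (1/12)(1.06)(2.16)² = 0.4121 kg·m². Taking the sense of the lump of clay's angular momentum as positive, L_{lump} = m v R = (0.277)(12.3)(2.16/2) = 3.680 kg·m²/s.
L_i = −I_p ω_p + m v R = −(0.4121)(3.74) + 3.680 = 2.138 kg·m²/s.
After sticking, I_f = I_p + m R² = 0.4121 + (0.277)(2.16/2)² = 0.7352 kg·m².
ω_f = L_i / I_f = 2.138 / 0.7352 = 2.908 rad/s.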